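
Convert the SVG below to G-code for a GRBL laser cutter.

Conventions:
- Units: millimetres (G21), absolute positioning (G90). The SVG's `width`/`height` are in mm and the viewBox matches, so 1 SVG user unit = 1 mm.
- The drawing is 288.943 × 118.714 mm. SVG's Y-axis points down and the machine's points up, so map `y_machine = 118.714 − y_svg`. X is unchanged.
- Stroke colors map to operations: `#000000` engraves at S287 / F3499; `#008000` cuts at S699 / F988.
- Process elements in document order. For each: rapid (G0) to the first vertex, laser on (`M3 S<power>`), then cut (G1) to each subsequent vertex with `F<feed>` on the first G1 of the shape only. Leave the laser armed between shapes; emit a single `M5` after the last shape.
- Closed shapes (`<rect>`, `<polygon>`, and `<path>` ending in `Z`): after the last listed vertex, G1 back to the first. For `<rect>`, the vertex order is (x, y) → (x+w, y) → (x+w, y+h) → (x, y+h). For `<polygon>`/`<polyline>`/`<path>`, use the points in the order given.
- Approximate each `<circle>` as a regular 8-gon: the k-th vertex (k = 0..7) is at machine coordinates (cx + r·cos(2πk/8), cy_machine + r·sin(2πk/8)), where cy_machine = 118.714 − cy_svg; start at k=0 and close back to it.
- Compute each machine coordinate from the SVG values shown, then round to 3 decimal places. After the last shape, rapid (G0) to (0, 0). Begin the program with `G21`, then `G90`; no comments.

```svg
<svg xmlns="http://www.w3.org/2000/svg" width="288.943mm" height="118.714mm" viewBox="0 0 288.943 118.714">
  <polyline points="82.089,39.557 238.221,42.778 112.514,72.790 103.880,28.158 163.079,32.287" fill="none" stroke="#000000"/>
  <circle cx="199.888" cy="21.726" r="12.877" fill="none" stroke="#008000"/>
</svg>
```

G21
G90
G0 X82.089 Y79.157
M3 S287
G1 X238.221 Y75.936 F3499
G1 X112.514 Y45.924
G1 X103.880 Y90.556
G1 X163.079 Y86.427
G0 X212.765 Y96.988
M3 S699
G1 X208.993 Y106.093 F988
G1 X199.888 Y109.865
G1 X190.783 Y106.093
G1 X187.011 Y96.988
G1 X190.783 Y87.883
G1 X199.888 Y84.111
G1 X208.993 Y87.883
G1 X212.765 Y96.988
M5
G0 X0.000 Y0.000

Since the viewBox matches the mm dimensions, user units are millimetres directly. The only transform is the Y-flip y_m = 118.714 − y_svg.

Shape 1 is a open polyline drawn with `<polyline>`. Its stroke #000000 means engrave at S287, F3499. After flipping Y the toolpath is (82.089,79.157) → (238.221,75.936) → (112.514,45.924) → (103.880,90.556) → (163.079,86.427).

Shape 2 is a circle drawn with `<circle>`. Its stroke #008000 means cut at S699, F988. After flipping Y the toolpath is (212.765,96.988) → (208.993,106.093) → (199.888,109.865) → (190.783,106.093) → (187.011,96.988) → (190.783,87.883) → (199.888,84.111) → (208.993,87.883) → (212.765,96.988), returning to the start.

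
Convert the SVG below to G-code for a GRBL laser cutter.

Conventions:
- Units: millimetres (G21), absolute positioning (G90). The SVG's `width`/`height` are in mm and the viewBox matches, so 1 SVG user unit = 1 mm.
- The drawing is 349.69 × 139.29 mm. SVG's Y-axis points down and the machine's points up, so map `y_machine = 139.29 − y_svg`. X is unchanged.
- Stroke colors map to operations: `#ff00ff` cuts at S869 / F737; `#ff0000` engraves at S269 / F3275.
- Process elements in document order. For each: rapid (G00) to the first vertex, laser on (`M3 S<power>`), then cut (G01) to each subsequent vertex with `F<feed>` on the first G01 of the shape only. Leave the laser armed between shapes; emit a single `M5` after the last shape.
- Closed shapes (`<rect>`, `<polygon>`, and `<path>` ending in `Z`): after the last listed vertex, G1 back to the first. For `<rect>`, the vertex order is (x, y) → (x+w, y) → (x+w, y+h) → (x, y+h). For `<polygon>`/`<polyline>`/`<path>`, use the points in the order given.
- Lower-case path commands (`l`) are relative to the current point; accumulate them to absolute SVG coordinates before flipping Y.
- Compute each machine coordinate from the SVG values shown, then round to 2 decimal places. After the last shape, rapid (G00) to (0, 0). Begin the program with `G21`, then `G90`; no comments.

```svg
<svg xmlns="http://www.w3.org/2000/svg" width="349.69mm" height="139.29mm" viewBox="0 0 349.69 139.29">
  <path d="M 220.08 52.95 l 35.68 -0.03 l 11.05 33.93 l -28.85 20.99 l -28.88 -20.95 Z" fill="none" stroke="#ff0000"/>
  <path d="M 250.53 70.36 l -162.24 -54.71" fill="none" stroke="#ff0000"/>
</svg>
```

G21
G90
G00 X220.08 Y86.34
M3 S269
G01 X255.76 Y86.37 F3275
G01 X266.81 Y52.44
G01 X237.96 Y31.45
G01 X209.08 Y52.40
G01 X220.08 Y86.34
G00 X250.53 Y68.93
M3 S269
G01 X88.29 Y123.64 F3275
M5
G00 X0.00 Y0.00

Since the viewBox matches the mm dimensions, user units are millimetres directly. The only transform is the Y-flip y_m = 139.29 − y_svg.

Shape 1 is a regular polygon drawn with `<path>`. Its stroke #ff0000 means engrave at S269, F3275. After flipping Y the toolpath is (220.08,86.34) → (255.76,86.37) → (266.81,52.44) → (237.96,31.45) → (209.08,52.40) → (220.08,86.34), returning to the start.

Shape 2 is a line segment drawn with `<path>`. Its stroke #ff0000 means engrave at S269, F3275. After flipping Y the toolpath is (250.53,68.93) → (88.29,123.64).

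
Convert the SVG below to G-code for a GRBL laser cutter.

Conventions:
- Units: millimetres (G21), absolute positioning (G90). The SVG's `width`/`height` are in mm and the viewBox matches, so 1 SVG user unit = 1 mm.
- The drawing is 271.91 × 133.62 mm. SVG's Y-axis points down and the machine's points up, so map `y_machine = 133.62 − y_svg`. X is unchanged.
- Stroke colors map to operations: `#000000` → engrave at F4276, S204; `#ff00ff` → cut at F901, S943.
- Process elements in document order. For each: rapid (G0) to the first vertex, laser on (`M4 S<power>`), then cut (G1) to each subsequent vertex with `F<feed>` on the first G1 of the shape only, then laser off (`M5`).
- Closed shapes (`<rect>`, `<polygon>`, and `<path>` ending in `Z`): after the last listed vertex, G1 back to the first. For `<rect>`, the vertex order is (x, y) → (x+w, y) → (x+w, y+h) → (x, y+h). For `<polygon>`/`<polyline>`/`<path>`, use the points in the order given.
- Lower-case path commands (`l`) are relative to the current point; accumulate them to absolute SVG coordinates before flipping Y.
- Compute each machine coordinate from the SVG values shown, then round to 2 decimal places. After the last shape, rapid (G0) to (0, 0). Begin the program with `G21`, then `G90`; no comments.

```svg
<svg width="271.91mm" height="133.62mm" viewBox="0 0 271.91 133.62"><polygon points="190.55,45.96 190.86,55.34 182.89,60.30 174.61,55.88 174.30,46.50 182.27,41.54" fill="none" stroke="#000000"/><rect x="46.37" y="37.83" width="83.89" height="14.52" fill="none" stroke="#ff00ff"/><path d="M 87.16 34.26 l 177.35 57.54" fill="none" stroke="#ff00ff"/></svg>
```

G21
G90
G0 X190.55 Y87.66
M4 S204
G1 X190.86 Y78.28 F4276
G1 X182.89 Y73.32
G1 X174.61 Y77.74
G1 X174.30 Y87.12
G1 X182.27 Y92.08
G1 X190.55 Y87.66
M5
G0 X46.37 Y95.79
M4 S943
G1 X130.26 Y95.79 F901
G1 X130.26 Y81.27
G1 X46.37 Y81.27
G1 X46.37 Y95.79
M5
G0 X87.16 Y99.36
M4 S943
G1 X264.51 Y41.82 F901
M5
G0 X0.00 Y0.00

Since the viewBox matches the mm dimensions, user units are millimetres directly. The only transform is the Y-flip y_m = 133.62 − y_svg.

Shape 1 is a regular polygon drawn with `<polygon>`. Its stroke #000000 means engrave at S204, F4276. After flipping Y the toolpath is (190.55,87.66) → (190.86,78.28) → (182.89,73.32) → (174.61,77.74) → (174.30,87.12) → (182.27,92.08) → (190.55,87.66), returning to the start.

Shape 2 is a rectangle drawn with `<rect>`. Its stroke #ff00ff means cut at S943, F901. After flipping Y the toolpath is (46.37,95.79) → (130.26,95.79) → (130.26,81.27) → (46.37,81.27) → (46.37,95.79), returning to the start.

Shape 3 is a line segment drawn with `<path>`. Its stroke #ff00ff means cut at S943, F901. After flipping Y the toolpath is (87.16,99.36) → (264.51,41.82).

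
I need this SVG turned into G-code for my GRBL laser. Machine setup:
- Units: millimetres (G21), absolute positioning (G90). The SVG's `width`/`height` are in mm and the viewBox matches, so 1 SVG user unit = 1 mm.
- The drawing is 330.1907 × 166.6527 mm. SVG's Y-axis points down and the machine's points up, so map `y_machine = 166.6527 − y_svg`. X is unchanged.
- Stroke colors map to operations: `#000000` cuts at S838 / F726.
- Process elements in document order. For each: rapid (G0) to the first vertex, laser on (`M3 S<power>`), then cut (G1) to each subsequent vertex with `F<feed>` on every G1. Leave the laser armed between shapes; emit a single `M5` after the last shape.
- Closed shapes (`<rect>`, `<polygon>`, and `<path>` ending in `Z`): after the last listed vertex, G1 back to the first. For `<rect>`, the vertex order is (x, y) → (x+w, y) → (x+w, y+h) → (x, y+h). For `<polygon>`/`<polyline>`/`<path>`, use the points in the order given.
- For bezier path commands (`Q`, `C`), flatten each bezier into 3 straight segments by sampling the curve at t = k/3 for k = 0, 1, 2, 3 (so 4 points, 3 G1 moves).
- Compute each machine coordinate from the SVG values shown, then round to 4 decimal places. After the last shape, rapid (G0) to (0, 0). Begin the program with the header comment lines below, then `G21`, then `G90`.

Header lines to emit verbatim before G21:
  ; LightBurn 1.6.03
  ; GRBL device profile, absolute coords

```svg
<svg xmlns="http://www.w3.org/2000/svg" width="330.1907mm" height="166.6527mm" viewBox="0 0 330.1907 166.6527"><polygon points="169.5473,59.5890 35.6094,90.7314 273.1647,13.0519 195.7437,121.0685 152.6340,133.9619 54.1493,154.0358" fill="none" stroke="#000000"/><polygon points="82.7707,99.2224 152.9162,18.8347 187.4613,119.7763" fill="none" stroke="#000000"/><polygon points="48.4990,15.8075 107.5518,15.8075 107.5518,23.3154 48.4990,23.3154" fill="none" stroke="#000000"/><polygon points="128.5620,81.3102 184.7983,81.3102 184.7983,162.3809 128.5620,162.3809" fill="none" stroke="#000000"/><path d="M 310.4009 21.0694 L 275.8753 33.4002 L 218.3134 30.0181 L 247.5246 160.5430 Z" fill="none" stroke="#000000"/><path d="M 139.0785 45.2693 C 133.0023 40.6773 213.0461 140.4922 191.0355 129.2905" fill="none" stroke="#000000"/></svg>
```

; LightBurn 1.6.03
; GRBL device profile, absolute coords
G21
G90
G0 X169.5473 Y107.0637
M3 S838
G1 X35.6094 Y75.9213 F726
G1 X273.1647 Y153.6008 F726
G1 X195.7437 Y45.5842 F726
G1 X152.6340 Y32.6908 F726
G1 X54.1493 Y12.6169 F726
G1 X169.5473 Y107.0637 F726
G0 X82.7707 Y67.4303
M3 S838
G1 X152.9162 Y147.8180 F726
G1 X187.4613 Y46.8764 F726
G1 X82.7707 Y67.4303 F726
G0 X48.4990 Y150.8452
M3 S838
G1 X107.5518 Y150.8452 F726
G1 X107.5518 Y143.3373 F726
G1 X48.4990 Y143.3373 F726
G1 X48.4990 Y150.8452 F726
G0 X128.5620 Y85.3425
M3 S838
G1 X184.7983 Y85.3425 F726
G1 X184.7983 Y4.2718 F726
G1 X128.5620 Y4.2718 F726
G1 X128.5620 Y85.3425 F726
G0 X310.4009 Y145.5833
M3 S838
G1 X275.8753 Y133.2525 F726
G1 X218.3134 Y136.6346 F726
G1 X247.5246 Y6.1097 F726
G1 X310.4009 Y145.5833 F726
G0 X139.0785 Y121.3834
M3 S838
G1 X154.7395 Y99.1517 F726
G1 X185.9974 Y55.1874 F726
G1 X191.0355 Y37.3622 F726
M5
G0 X0.0000 Y0.0000

viewBox `0 0 330.1907 166.6527` with mm width/height → 1 unit = 1 mm. Flip: y_m = 166.6527 − y_svg.

**Shape 1** — `<polygon>` closed polygon, stroke `#000000` → cut (S838, F726). Machine vertices: (169.5473,107.0637) → (35.6094,75.9213) → (273.1647,153.6008) → (195.7437,45.5842) → (152.6340,32.6908) → (54.1493,12.6169) → (169.5473,107.0637). Closed: final G1 returns to the first vertex.

**Shape 2** — `<polygon>` regular polygon, stroke `#000000` → cut (S838, F726). Machine vertices: (82.7707,67.4303) → (152.9162,147.8180) → (187.4613,46.8764) → (82.7707,67.4303). Closed: final G1 returns to the first vertex.

**Shape 3** — `<polygon>` rectangle, stroke `#000000` → cut (S838, F726). Machine vertices: (48.4990,150.8452) → (107.5518,150.8452) → (107.5518,143.3373) → (48.4990,143.3373) → (48.4990,150.8452). Closed: final G1 returns to the first vertex.

**Shape 4** — `<polygon>` rectangle, stroke `#000000` → cut (S838, F726). Machine vertices: (128.5620,85.3425) → (184.7983,85.3425) → (184.7983,4.2718) → (128.5620,4.2718) → (128.5620,85.3425). Closed: final G1 returns to the first vertex.

**Shape 5** — `<path>` closed polygon, stroke `#000000` → cut (S838, F726). Machine vertices: (310.4009,145.5833) → (275.8753,133.2525) → (218.3134,136.6346) → (247.5246,6.1097) → (310.4009,145.5833). Closed: final G1 returns to the first vertex.

**Shape 6** — `<path>` cubic bezier, stroke `#000000` → cut (S838, F726). Control points (SVG): P0=(139.0785,45.2693), P1=(133.0023,40.6773), P2=(213.0461,140.4922), P3=(191.0355,129.2905); sampled at t=k/3. Machine vertices: (139.0785,121.3834) → (154.7395,99.1517) → (185.9974,55.1874) → (191.0355,37.3622). Open path.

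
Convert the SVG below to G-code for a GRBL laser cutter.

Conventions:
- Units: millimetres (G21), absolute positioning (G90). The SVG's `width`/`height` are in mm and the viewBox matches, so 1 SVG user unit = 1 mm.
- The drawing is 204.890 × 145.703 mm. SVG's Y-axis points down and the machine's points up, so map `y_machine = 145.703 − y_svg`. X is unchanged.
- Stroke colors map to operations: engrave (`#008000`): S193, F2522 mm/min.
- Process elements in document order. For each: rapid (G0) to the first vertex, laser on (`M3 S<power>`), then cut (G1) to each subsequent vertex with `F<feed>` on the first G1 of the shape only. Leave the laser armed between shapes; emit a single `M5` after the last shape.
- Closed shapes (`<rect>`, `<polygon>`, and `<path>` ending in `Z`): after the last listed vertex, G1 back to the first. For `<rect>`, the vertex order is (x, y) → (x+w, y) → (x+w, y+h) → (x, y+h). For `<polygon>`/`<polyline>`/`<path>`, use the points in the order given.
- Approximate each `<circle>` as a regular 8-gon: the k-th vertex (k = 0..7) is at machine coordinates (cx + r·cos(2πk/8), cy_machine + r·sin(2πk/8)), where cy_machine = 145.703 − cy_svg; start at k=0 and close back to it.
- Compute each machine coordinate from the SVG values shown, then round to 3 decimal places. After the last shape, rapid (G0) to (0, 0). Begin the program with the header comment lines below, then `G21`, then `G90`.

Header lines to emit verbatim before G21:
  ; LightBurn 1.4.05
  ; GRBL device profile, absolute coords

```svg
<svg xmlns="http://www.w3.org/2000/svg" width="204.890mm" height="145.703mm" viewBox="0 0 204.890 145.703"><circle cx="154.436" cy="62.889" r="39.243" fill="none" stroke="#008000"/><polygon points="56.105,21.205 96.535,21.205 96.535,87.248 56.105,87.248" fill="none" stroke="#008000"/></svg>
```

1 u = 1 mm; y_m = 145.703 − y.

[1] `<circle>` circle, #008000→engrave S193 F2522: (193.679,82.814) → (182.185,110.563) → (154.436,122.057) → (126.687,110.563) → (115.193,82.814) → (126.687,55.065) → (154.436,43.571) → (182.185,55.065) → (193.679,82.814) (closed)

[2] `<polygon>` rectangle, #008000→engrave S193 F2522: (56.105,124.498) → (96.535,124.498) → (96.535,58.455) → (56.105,58.455) → (56.105,124.498) (closed)

; LightBurn 1.4.05
; GRBL device profile, absolute coords
G21
G90
G0 X193.679 Y82.814
M3 S193
G1 X182.185 Y110.563 F2522
G1 X154.436 Y122.057
G1 X126.687 Y110.563
G1 X115.193 Y82.814
G1 X126.687 Y55.065
G1 X154.436 Y43.571
G1 X182.185 Y55.065
G1 X193.679 Y82.814
G0 X56.105 Y124.498
M3 S193
G1 X96.535 Y124.498 F2522
G1 X96.535 Y58.455
G1 X56.105 Y58.455
G1 X56.105 Y124.498
M5
G0 X0.000 Y0.000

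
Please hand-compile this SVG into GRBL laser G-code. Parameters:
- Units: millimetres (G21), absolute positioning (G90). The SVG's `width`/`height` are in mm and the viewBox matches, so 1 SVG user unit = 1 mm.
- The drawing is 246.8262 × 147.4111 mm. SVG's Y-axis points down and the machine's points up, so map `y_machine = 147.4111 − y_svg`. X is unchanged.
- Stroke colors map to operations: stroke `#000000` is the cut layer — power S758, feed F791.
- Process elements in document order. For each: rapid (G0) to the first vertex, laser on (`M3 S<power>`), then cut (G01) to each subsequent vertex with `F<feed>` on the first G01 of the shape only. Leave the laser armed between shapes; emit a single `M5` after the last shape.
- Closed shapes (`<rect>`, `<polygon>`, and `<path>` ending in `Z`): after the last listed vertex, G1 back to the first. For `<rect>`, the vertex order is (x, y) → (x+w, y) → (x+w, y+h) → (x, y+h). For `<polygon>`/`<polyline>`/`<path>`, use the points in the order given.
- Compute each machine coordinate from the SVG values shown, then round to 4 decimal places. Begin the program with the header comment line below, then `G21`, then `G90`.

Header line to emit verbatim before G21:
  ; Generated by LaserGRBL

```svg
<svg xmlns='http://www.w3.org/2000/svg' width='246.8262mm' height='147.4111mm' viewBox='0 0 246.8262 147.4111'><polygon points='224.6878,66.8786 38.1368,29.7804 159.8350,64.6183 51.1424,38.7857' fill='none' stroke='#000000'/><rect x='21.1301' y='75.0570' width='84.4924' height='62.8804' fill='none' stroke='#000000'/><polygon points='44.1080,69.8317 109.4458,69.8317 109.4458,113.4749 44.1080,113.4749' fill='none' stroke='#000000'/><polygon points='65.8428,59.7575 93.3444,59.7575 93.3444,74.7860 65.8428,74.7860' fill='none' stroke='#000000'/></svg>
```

; Generated by LaserGRBL
G21
G90
G0 X224.6878 Y80.5325
M3 S758
G01 X38.1368 Y117.6307 F791
G01 X159.8350 Y82.7928
G01 X51.1424 Y108.6254
G01 X224.6878 Y80.5325
G0 X21.1301 Y72.3541
M3 S758
G01 X105.6225 Y72.3541 F791
G01 X105.6225 Y9.4737
G01 X21.1301 Y9.4737
G01 X21.1301 Y72.3541
G0 X44.1080 Y77.5794
M3 S758
G01 X109.4458 Y77.5794 F791
G01 X109.4458 Y33.9362
G01 X44.1080 Y33.9362
G01 X44.1080 Y77.5794
G0 X65.8428 Y87.6536
M3 S758
G01 X93.3444 Y87.6536 F791
G01 X93.3444 Y72.6251
G01 X65.8428 Y72.6251
G01 X65.8428 Y87.6536
M5

viewBox `0 0 246.8262 147.4111` with mm width/height → 1 unit = 1 mm. Flip: y_m = 147.4111 − y_svg.

**Shape 1** — `<polygon>` closed polygon, stroke `#000000` → cut (S758, F791). Machine vertices: (224.6878,80.5325) → (38.1368,117.6307) → (159.8350,82.7928) → (51.1424,108.6254) → (224.6878,80.5325). Closed: final G1 returns to the first vertex.

**Shape 2** — `<rect>` rectangle, stroke `#000000` → cut (S758, F791). Machine vertices: (21.1301,72.3541) → (105.6225,72.3541) → (105.6225,9.4737) → (21.1301,9.4737) → (21.1301,72.3541). Closed: final G1 returns to the first vertex.

**Shape 3** — `<polygon>` rectangle, stroke `#000000` → cut (S758, F791). Machine vertices: (44.1080,77.5794) → (109.4458,77.5794) → (109.4458,33.9362) → (44.1080,33.9362) → (44.1080,77.5794). Closed: final G1 returns to the first vertex.

**Shape 4** — `<polygon>` rectangle, stroke `#000000` → cut (S758, F791). Machine vertices: (65.8428,87.6536) → (93.3444,87.6536) → (93.3444,72.6251) → (65.8428,72.6251) → (65.8428,87.6536). Closed: final G1 returns to the first vertex.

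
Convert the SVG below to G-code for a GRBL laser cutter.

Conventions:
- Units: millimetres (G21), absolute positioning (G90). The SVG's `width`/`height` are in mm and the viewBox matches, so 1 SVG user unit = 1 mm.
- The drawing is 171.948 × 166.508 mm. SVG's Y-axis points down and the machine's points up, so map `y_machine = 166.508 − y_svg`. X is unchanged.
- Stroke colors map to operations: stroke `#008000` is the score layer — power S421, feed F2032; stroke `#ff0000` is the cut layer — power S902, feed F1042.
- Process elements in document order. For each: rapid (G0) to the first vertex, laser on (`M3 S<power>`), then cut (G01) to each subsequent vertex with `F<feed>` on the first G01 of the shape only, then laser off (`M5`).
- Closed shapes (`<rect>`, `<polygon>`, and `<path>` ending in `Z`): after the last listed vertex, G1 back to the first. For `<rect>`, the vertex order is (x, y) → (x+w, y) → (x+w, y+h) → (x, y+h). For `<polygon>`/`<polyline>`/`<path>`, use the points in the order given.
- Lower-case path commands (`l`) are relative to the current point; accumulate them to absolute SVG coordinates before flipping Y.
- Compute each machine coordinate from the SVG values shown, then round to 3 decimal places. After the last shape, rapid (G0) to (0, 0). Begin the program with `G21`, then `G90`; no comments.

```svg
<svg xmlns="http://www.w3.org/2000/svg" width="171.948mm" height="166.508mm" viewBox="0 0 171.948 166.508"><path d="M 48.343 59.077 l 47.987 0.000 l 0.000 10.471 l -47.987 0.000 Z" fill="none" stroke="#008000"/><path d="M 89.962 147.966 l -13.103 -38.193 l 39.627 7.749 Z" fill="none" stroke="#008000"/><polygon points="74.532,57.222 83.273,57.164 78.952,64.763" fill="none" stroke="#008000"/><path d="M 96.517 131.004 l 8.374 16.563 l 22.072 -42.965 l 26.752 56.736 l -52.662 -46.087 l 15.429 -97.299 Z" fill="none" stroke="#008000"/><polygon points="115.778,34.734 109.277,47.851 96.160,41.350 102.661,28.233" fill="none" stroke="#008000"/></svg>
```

G21
G90
G0 X48.343 Y107.431
M3 S421
G01 X96.330 Y107.431 F2032
G01 X96.330 Y96.960
G01 X48.343 Y96.960
G01 X48.343 Y107.431
M5
G0 X89.962 Y18.542
M3 S421
G01 X76.859 Y56.735 F2032
G01 X116.486 Y48.986
G01 X89.962 Y18.542
M5
G0 X74.532 Y109.286
M3 S421
G01 X83.273 Y109.344 F2032
G01 X78.952 Y101.745
G01 X74.532 Y109.286
M5
G0 X96.517 Y35.504
M3 S421
G01 X104.891 Y18.941 F2032
G01 X126.963 Y61.906
G01 X153.715 Y5.170
G01 X101.053 Y51.257
G01 X116.482 Y148.556
G01 X96.517 Y35.504
M5
G0 X115.778 Y131.774
M3 S421
G01 X109.277 Y118.657 F2032
G01 X96.160 Y125.158
G01 X102.661 Y138.275
G01 X115.778 Y131.774
M5
G0 X0.000 Y0.000

Since the viewBox matches the mm dimensions, user units are millimetres directly. The only transform is the Y-flip y_m = 166.508 − y_svg.

Shape 1 is a rectangle drawn with `<path>`. Its stroke #008000 means score at S421, F2032. After flipping Y the toolpath is (48.343,107.431) → (96.330,107.431) → (96.330,96.960) → (48.343,96.960) → (48.343,107.431), returning to the start.

Shape 2 is a regular polygon drawn with `<path>`. Its stroke #008000 means score at S421, F2032. After flipping Y the toolpath is (89.962,18.542) → (76.859,56.735) → (116.486,48.986) → (89.962,18.542), returning to the start.

Shape 3 is a regular polygon drawn with `<polygon>`. Its stroke #008000 means score at S421, F2032. After flipping Y the toolpath is (74.532,109.286) → (83.273,109.344) → (78.952,101.745) → (74.532,109.286), returning to the start.

Shape 4 is a closed polygon drawn with `<path>`. Its stroke #008000 means score at S421, F2032. After flipping Y the toolpath is (96.517,35.504) → (104.891,18.941) → (126.963,61.906) → (153.715,5.170) → (101.053,51.257) → (116.482,148.556) → (96.517,35.504), returning to the start.

Shape 5 is a regular polygon drawn with `<polygon>`. Its stroke #008000 means score at S421, F2032. After flipping Y the toolpath is (115.778,131.774) → (109.277,118.657) → (96.160,125.158) → (102.661,138.275) → (115.778,131.774), returning to the start.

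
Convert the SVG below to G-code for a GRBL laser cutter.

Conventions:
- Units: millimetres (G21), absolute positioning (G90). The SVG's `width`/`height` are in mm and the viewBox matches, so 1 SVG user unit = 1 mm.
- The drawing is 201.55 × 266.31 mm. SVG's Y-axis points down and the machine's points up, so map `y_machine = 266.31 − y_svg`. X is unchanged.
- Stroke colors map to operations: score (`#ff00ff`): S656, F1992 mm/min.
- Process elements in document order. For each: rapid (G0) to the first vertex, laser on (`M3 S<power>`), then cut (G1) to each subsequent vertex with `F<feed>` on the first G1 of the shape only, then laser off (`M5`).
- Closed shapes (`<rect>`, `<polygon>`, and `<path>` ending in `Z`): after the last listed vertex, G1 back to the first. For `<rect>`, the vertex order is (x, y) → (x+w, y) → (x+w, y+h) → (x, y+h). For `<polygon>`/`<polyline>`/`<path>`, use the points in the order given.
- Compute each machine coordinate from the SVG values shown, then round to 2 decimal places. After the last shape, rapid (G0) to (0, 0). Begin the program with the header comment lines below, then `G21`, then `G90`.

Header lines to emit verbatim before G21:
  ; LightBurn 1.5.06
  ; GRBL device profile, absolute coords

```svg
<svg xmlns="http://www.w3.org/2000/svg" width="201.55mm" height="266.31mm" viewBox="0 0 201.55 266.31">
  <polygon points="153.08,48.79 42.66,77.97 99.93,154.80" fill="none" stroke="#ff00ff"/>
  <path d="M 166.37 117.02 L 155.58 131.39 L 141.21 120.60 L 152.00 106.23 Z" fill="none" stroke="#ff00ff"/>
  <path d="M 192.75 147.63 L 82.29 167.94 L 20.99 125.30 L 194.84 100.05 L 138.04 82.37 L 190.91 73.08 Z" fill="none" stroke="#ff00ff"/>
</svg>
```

; LightBurn 1.5.06
; GRBL device profile, absolute coords
G21
G90
G0 X153.08 Y217.52
M3 S656
G1 X42.66 Y188.34 F1992
G1 X99.93 Y111.51
G1 X153.08 Y217.52
M5
G0 X166.37 Y149.29
M3 S656
G1 X155.58 Y134.92 F1992
G1 X141.21 Y145.71
G1 X152.00 Y160.08
G1 X166.37 Y149.29
M5
G0 X192.75 Y118.68
M3 S656
G1 X82.29 Y98.37 F1992
G1 X20.99 Y141.01
G1 X194.84 Y166.26
G1 X138.04 Y183.94
G1 X190.91 Y193.23
G1 X192.75 Y118.68
M5
G0 X0.00 Y0.00

1 u = 1 mm; y_m = 266.31 − y.

[1] `<polygon>` closed polygon, #ff00ff→score S656 F1992: (153.08,217.52) → (42.66,188.34) → (99.93,111.51) → (153.08,217.52) (closed)

[2] `<path>` regular polygon, #ff00ff→score S656 F1992: (166.37,149.29) → (155.58,134.92) → (141.21,145.71) → (152.00,160.08) → (166.37,149.29) (closed)

[3] `<path>` closed polygon, #ff00ff→score S656 F1992: (192.75,118.68) → (82.29,98.37) → (20.99,141.01) → (194.84,166.26) → (138.04,183.94) → (190.91,193.23) → (192.75,118.68) (closed)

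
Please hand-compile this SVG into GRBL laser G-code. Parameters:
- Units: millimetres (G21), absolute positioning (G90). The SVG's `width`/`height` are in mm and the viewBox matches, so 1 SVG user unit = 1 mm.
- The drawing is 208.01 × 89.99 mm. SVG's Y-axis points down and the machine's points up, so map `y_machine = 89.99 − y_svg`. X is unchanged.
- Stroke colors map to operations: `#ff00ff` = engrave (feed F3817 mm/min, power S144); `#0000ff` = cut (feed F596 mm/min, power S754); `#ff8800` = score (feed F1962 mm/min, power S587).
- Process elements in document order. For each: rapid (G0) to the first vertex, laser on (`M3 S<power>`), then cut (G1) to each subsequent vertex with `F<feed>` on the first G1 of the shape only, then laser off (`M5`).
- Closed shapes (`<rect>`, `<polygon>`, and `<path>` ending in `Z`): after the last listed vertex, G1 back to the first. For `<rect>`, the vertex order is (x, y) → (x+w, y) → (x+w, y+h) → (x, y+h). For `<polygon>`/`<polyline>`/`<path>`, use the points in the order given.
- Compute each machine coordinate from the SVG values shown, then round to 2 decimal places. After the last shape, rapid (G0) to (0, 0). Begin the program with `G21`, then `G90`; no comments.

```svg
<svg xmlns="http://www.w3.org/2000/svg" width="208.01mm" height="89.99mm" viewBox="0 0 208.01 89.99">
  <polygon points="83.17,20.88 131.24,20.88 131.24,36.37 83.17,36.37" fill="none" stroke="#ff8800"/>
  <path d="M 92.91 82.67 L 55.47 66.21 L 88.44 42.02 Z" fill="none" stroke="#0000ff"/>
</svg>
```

Since the viewBox matches the mm dimensions, user units are millimetres directly. The only transform is the Y-flip y_m = 89.99 − y_svg.

Shape 1 is a rectangle drawn with `<polygon>`. Its stroke #ff8800 means score at S587, F1962. After flipping Y the toolpath is (83.17,69.11) → (131.24,69.11) → (131.24,53.62) → (83.17,53.62) → (83.17,69.11), returning to the start.

Shape 2 is a regular polygon drawn with `<path>`. Its stroke #0000ff means cut at S754, F596. After flipping Y the toolpath is (92.91,7.32) → (55.47,23.78) → (88.44,47.97) → (92.91,7.32), returning to the start.

G21
G90
G0 X83.17 Y69.11
M3 S587
G1 X131.24 Y69.11 F1962
G1 X131.24 Y53.62
G1 X83.17 Y53.62
G1 X83.17 Y69.11
M5
G0 X92.91 Y7.32
M3 S754
G1 X55.47 Y23.78 F596
G1 X88.44 Y47.97
G1 X92.91 Y7.32
M5
G0 X0.00 Y0.00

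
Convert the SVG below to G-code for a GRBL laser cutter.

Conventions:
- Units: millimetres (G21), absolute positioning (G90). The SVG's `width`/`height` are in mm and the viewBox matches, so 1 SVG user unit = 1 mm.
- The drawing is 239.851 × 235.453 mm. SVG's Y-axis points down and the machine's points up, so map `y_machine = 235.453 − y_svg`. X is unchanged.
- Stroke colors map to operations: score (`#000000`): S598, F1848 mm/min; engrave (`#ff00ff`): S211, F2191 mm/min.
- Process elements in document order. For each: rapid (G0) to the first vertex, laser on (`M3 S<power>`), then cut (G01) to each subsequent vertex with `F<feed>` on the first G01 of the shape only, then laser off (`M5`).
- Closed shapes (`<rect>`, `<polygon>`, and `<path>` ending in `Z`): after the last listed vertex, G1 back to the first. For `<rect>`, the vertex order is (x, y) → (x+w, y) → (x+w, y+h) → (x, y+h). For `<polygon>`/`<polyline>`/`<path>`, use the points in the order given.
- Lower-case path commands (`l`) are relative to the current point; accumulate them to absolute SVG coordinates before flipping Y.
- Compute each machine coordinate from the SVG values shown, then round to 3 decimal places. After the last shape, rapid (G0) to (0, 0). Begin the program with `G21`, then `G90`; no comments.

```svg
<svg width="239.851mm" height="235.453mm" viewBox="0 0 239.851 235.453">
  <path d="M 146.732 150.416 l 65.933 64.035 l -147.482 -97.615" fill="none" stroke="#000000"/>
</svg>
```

G21
G90
G0 X146.732 Y85.037
M3 S598
G01 X212.665 Y21.002 F1848
G01 X65.183 Y118.617
M5
G0 X0.000 Y0.000

1 u = 1 mm; y_m = 235.453 − y.

[1] `<path>` open polyline, #000000→score S598 F1848: (146.732,85.037) → (212.665,21.002) → (65.183,118.617)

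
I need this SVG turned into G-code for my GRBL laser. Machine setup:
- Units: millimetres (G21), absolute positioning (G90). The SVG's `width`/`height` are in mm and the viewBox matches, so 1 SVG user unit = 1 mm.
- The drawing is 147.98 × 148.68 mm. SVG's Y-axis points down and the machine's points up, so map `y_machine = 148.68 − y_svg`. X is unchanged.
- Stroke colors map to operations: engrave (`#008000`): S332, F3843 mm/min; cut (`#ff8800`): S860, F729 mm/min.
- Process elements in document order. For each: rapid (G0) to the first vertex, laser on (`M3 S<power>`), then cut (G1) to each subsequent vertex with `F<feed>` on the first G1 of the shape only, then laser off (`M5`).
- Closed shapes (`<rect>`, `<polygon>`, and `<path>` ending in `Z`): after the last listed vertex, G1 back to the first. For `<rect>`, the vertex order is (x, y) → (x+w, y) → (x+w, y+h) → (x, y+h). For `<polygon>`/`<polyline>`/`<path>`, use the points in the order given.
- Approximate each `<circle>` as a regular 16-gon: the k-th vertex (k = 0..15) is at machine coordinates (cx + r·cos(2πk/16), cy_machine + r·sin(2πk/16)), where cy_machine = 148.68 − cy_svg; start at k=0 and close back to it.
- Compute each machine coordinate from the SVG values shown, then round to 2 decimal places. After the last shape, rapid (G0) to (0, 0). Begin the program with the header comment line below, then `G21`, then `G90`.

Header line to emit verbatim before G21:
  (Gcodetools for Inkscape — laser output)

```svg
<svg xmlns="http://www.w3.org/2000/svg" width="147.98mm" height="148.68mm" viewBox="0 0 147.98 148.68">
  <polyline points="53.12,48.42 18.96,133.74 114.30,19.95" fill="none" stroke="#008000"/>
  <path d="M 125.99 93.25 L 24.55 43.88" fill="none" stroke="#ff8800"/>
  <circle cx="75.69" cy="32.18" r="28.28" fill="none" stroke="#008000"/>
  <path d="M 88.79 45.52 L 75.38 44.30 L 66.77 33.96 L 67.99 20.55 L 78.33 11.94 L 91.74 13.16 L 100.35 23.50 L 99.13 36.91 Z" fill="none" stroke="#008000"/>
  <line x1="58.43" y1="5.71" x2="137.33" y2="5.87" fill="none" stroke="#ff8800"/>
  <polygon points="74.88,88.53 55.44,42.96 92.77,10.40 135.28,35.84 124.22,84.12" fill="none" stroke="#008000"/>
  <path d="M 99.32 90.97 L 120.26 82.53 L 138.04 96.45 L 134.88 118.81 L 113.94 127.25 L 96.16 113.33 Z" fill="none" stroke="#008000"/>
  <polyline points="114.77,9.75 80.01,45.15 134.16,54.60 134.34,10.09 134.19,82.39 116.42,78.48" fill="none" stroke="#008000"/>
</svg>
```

viewBox `0 0 147.98 148.68` with mm width/height → 1 unit = 1 mm. Flip: y_m = 148.68 − y_svg.

**Shape 1** — `<polyline>` open polyline, stroke `#008000` → engrave (S332, F3843). Machine vertices: (53.12,100.26) → (18.96,14.94) → (114.30,128.73). Open path.

**Shape 2** — `<path>` line segment, stroke `#ff8800` → cut (S860, F729). Machine vertices: (125.99,55.43) → (24.55,104.80). Open path.

**Shape 3** — `<circle>` circle, stroke `#008000` → engrave (S332, F3843). Machine vertices: (103.97,116.50) → (101.82,127.32) → (95.69,136.50) → (86.51,142.63) → (75.69,144.78) → (64.87,142.63) → (55.69,136.50) → (49.56,127.32) → (47.41,116.50) → (49.56,105.68) → (55.69,96.50) → (64.87,90.37) → (75.69,88.22) → (86.51,90.37) → (95.69,96.50) → (101.82,105.68) → (103.97,116.50). Closed: final G1 returns to the first vertex.

**Shape 4** — `<path>` regular polygon, stroke `#008000` → engrave (S332, F3843). Machine vertices: (88.79,103.16) → (75.38,104.38) → (66.77,114.72) → (67.99,128.13) → (78.33,136.74) → (91.74,135.52) → (100.35,125.18) → (99.13,111.77) → (88.79,103.16). Closed: final G1 returns to the first vertex.

**Shape 5** — `<line>` line segment, stroke `#ff8800` → cut (S860, F729). Machine vertices: (58.43,142.97) → (137.33,142.81). Open path.

**Shape 6** — `<polygon>` regular polygon, stroke `#008000` → engrave (S332, F3843). Machine vertices: (74.88,60.15) → (55.44,105.72) → (92.77,138.28) → (135.28,112.84) → (124.22,64.56) → (74.88,60.15). Closed: final G1 returns to the first vertex.

**Shape 7** — `<path>` regular polygon, stroke `#008000` → engrave (S332, F3843). Machine vertices: (99.32,57.71) → (120.26,66.15) → (138.04,52.23) → (134.88,29.87) → (113.94,21.43) → (96.16,35.35) → (99.32,57.71). Closed: final G1 returns to the first vertex.

**Shape 8** — `<polyline>` open polyline, stroke `#008000` → engrave (S332, F3843). Machine vertices: (114.77,138.93) → (80.01,103.53) → (134.16,94.08) → (134.34,138.59) → (134.19,66.29) → (116.42,70.20). Open path.

(Gcodetools for Inkscape — laser output)
G21
G90
G0 X53.12 Y100.26
M3 S332
G1 X18.96 Y14.94 F3843
G1 X114.30 Y128.73
M5
G0 X125.99 Y55.43
M3 S860
G1 X24.55 Y104.80 F729
M5
G0 X103.97 Y116.50
M3 S332
G1 X101.82 Y127.32 F3843
G1 X95.69 Y136.50
G1 X86.51 Y142.63
G1 X75.69 Y144.78
G1 X64.87 Y142.63
G1 X55.69 Y136.50
G1 X49.56 Y127.32
G1 X47.41 Y116.50
G1 X49.56 Y105.68
G1 X55.69 Y96.50
G1 X64.87 Y90.37
G1 X75.69 Y88.22
G1 X86.51 Y90.37
G1 X95.69 Y96.50
G1 X101.82 Y105.68
G1 X103.97 Y116.50
M5
G0 X88.79 Y103.16
M3 S332
G1 X75.38 Y104.38 F3843
G1 X66.77 Y114.72
G1 X67.99 Y128.13
G1 X78.33 Y136.74
G1 X91.74 Y135.52
G1 X100.35 Y125.18
G1 X99.13 Y111.77
G1 X88.79 Y103.16
M5
G0 X58.43 Y142.97
M3 S860
G1 X137.33 Y142.81 F729
M5
G0 X74.88 Y60.15
M3 S332
G1 X55.44 Y105.72 F3843
G1 X92.77 Y138.28
G1 X135.28 Y112.84
G1 X124.22 Y64.56
G1 X74.88 Y60.15
M5
G0 X99.32 Y57.71
M3 S332
G1 X120.26 Y66.15 F3843
G1 X138.04 Y52.23
G1 X134.88 Y29.87
G1 X113.94 Y21.43
G1 X96.16 Y35.35
G1 X99.32 Y57.71
M5
G0 X114.77 Y138.93
M3 S332
G1 X80.01 Y103.53 F3843
G1 X134.16 Y94.08
G1 X134.34 Y138.59
G1 X134.19 Y66.29
G1 X116.42 Y70.20
M5
G0 X0.00 Y0.00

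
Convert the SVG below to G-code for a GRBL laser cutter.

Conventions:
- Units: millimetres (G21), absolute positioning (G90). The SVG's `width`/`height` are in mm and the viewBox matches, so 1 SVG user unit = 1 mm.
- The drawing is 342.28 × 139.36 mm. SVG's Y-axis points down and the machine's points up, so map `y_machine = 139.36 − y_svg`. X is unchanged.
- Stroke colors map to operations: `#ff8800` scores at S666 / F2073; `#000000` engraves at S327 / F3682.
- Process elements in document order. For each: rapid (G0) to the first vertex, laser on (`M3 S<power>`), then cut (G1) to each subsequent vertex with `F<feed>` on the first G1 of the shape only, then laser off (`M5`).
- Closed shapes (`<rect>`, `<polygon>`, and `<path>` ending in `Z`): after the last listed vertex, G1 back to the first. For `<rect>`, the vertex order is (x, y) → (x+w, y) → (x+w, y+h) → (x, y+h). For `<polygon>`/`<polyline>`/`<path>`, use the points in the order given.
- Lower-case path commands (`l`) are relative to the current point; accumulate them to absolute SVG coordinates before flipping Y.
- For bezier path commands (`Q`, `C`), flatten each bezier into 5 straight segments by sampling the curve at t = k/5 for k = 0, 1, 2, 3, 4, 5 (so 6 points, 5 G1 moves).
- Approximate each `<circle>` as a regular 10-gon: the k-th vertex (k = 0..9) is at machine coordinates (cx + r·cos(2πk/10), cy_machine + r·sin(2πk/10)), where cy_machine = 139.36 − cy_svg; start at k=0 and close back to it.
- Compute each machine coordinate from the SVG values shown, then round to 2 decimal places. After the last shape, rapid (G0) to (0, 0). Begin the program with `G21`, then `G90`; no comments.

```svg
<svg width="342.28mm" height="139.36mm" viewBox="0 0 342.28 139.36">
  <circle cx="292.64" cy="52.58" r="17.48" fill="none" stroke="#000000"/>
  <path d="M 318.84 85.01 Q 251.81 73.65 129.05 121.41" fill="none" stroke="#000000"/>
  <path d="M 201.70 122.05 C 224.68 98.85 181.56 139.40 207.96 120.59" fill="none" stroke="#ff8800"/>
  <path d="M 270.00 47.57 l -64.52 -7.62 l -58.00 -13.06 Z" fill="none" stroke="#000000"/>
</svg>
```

G21
G90
G0 X310.12 Y86.78
M3 S327
G1 X306.78 Y97.05 F3682
G1 X298.04 Y103.40
G1 X287.24 Y103.40
G1 X278.50 Y97.05
G1 X275.16 Y86.78
G1 X278.50 Y76.51
G1 X287.24 Y70.16
G1 X298.04 Y70.16
G1 X306.78 Y76.51
G1 X310.12 Y86.78
M5
G0 X318.84 Y54.35
M3 S327
G1 X289.80 Y56.53 F3682
G1 X256.30 Y53.98
G1 X218.34 Y46.70
G1 X175.92 Y34.69
G1 X129.05 Y17.95
M5
G0 X201.70 Y17.31
M3 S666
G1 X208.64 Y24.56 F2073
G1 X206.23 Y22.43
G1 X200.97 Y16.81
G1 X199.38 Y13.62
G1 X207.96 Y18.77
M5
G0 X270.00 Y91.79
M3 S327
G1 X205.48 Y99.41 F3682
G1 X147.48 Y112.47
G1 X270.00 Y91.79
M5
G0 X0.00 Y0.00

1 u = 1 mm; y_m = 139.36 − y.

[1] `<circle>` circle, #000000→engrave S327 F3682: (310.12,86.78) → (306.78,97.05) → (298.04,103.40) → (287.24,103.40) → (278.50,97.05) → (275.16,86.78) → (278.50,76.51) → (287.24,70.16) → (298.04,70.16) → (306.78,76.51) → (310.12,86.78) (closed)

[2] `<path>` quadratic bezier, #000000→engrave S327 F3682: (318.84,54.35) → (289.80,56.53) → (256.30,53.98) → (218.34,46.70) → (175.92,34.69) → (129.05,17.95)

[3] `<path>` cubic bezier, #ff8800→score S666 F2073: (201.70,17.31) → (208.64,24.56) → (206.23,22.43) → (200.97,16.81) → (199.38,13.62) → (207.96,18.77)

[4] `<path>` closed polygon, #000000→engrave S327 F3682: (270.00,91.79) → (205.48,99.41) → (147.48,112.47) → (270.00,91.79) (closed)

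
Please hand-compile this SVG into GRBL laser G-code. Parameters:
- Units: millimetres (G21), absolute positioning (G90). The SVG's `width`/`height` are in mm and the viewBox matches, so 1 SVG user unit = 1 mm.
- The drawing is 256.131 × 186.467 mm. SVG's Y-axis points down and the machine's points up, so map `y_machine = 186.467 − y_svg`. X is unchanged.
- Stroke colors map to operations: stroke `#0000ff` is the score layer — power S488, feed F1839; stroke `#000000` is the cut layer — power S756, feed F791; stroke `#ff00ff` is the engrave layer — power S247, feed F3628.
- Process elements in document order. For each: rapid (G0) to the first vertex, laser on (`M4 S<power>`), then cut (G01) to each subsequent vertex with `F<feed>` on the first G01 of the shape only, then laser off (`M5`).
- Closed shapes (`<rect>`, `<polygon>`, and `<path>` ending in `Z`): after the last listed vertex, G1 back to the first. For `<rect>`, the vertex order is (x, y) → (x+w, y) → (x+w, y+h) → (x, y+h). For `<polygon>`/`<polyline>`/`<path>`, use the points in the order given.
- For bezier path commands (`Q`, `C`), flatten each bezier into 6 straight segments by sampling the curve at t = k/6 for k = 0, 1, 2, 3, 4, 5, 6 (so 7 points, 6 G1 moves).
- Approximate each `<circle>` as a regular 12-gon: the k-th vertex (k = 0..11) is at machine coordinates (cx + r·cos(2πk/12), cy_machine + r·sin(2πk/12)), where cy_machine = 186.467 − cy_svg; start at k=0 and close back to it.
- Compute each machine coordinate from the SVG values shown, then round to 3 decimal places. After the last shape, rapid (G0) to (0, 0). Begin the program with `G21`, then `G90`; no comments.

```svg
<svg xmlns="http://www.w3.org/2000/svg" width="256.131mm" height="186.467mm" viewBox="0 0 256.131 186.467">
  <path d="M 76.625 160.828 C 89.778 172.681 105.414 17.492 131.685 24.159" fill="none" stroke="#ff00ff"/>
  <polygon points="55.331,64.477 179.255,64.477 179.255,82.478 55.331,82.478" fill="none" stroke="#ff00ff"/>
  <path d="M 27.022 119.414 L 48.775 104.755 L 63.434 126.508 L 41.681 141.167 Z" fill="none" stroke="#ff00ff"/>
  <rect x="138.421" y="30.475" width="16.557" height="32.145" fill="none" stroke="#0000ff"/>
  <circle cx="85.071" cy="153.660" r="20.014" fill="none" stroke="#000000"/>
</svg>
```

G21
G90
G0 X76.625 Y25.639
M4 S247
G01 X83.446 Y32.110 F3628
G01 X90.908 Y57.285
G01 X99.236 Y92.029
G01 X108.657 Y127.204
G01 X119.398 Y153.676
G01 X131.685 Y162.308
M5
G0 X55.331 Y121.990
M4 S247
G01 X179.255 Y121.990 F3628
G01 X179.255 Y103.989
G01 X55.331 Y103.989
G01 X55.331 Y121.990
M5
G0 X27.022 Y67.053
M4 S247
G01 X48.775 Y81.712 F3628
G01 X63.434 Y59.959
G01 X41.681 Y45.300
G01 X27.022 Y67.053
M5
G0 X138.421 Y155.992
M4 S488
G01 X154.978 Y155.992 F1839
G01 X154.978 Y123.847
G01 X138.421 Y123.847
G01 X138.421 Y155.992
M5
G0 X105.085 Y32.807
M4 S756
G01 X102.404 Y42.814 F791
G01 X95.078 Y50.140
G01 X85.071 Y52.821
G01 X75.064 Y50.140
G01 X67.738 Y42.814
G01 X65.057 Y32.807
G01 X67.738 Y22.800
G01 X75.064 Y15.474
G01 X85.071 Y12.793
G01 X95.078 Y15.474
G01 X102.404 Y22.800
G01 X105.085 Y32.807
M5
G0 X0.000 Y0.000

1 u = 1 mm; y_m = 186.467 − y.

[1] `<path>` cubic bezier, #ff00ff→engrave S247 F3628: (76.625,25.639) → (83.446,32.110) → (90.908,57.285) → (99.236,92.029) → (108.657,127.204) → (119.398,153.676) → (131.685,162.308)

[2] `<polygon>` rectangle, #ff00ff→engrave S247 F3628: (55.331,121.990) → (179.255,121.990) → (179.255,103.989) → (55.331,103.989) → (55.331,121.990) (closed)

[3] `<path>` regular polygon, #ff00ff→engrave S247 F3628: (27.022,67.053) → (48.775,81.712) → (63.434,59.959) → (41.681,45.300) → (27.022,67.053) (closed)

[4] `<rect>` rectangle, #0000ff→score S488 F1839: (138.421,155.992) → (154.978,155.992) → (154.978,123.847) → (138.421,123.847) → (138.421,155.992) (closed)

[5] `<circle>` circle, #000000→cut S756 F791: (105.085,32.807) → (102.404,42.814) → (95.078,50.140) → (85.071,52.821) → (75.064,50.140) → (67.738,42.814) → (65.057,32.807) → (67.738,22.800) → (75.064,15.474) → (85.071,12.793) → (95.078,15.474) → (102.404,22.800) → (105.085,32.807) (closed)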